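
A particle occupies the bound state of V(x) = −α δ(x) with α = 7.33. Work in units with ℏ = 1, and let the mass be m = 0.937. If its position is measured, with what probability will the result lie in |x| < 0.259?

P = 0.971

The normalised bound state is ψ = √κ e^{−κ|x|} with κ = mα/ℏ² = 6.868.
P(|x| < d) = ∫_{−d}^{d} κ e^{−2κ|x|} dx = 1 − e^{−2κd} = 1 − e^{−3.558} = 0.9715.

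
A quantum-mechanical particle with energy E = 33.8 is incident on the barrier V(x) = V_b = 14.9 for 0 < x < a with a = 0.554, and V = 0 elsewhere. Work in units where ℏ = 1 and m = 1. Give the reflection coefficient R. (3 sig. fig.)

E > V_b: inside the barrier k₂ = √(2m(E − V_b))/ℏ = 6.148, k₂a = 3.406.
Matching at both interfaces gives T⁻¹ = 1 + V_b² sin²(k₂a) / [4E(E − V_b)] = 1.006, hence T = 0.994.
R = 1 − T = 0.00590.

R = 0.00590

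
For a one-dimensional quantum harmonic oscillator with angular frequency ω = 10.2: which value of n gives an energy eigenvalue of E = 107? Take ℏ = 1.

n = 10

Invert E_n = (n + ½)ℏω: n = E/ℏω − ½ = 9.990, so n = 10.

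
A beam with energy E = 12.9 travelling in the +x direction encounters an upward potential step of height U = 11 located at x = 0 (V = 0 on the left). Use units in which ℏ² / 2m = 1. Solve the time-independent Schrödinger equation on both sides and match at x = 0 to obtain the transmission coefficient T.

The wavenumbers are k₁ = √(2mE)/ℏ = 3.592 on the left and k₂ = √(2m(E − U))/ℏ = 1.378 on the right.
Continuity of ψ and ψ′ at the step yields the reflection amplitude r = (k₁ − k₂)/(k₁ + k₂) = 0.4453; thus R = |r|² = 0.1983, T = 0.8017.

T = 0.802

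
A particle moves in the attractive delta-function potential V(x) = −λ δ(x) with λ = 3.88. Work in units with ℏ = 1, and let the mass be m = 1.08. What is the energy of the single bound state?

E = -8.13

For x ≠ 0 the bound state is ψ ∝ e^{−κ|x|}; integrating the TISE across the delta gives the cusp condition 2κ = 2mλ/ℏ², so κ = 4.190.
Then E = −ℏ²κ²/(2m) = −mλ²/(2ℏ²) = -8.129.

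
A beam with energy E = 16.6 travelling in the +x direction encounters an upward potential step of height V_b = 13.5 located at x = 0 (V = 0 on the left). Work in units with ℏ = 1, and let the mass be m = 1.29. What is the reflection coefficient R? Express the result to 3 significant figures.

On each side the TISE gives plane waves with k = √(2m(E − V))/ℏ: k₁ = √(2·1.29·16.6) = 6.544, k₂ = √(2·1.29·3.1) = 2.828.
Continuity of ψ and ψ′ at the step yields the reflection amplitude r = (k₁ − k₂)/(k₁ + k₂) = 0.3965; thus R = |r|² = 0.1572, T = 0.8428.

R = 0.157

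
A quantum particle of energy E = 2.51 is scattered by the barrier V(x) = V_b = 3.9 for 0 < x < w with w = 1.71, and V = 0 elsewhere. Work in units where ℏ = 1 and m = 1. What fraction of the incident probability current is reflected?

R = 0.988

E < V_b: inside the barrier ψ ∝ e^{±κx} with κ = √(2m(V_b − E))/ℏ = 1.667.
κw = 2.851, sinh(κw) = 8.625.
The exact tunnelling result is T⁻¹ = 1 + V_b² sinh²(κw) / [4E(V_b − E)] = 82.07, so T = 0.0122.
R = 1 − T = 0.988.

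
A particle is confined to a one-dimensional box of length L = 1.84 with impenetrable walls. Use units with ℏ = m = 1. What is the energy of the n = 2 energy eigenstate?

E = 5.83

The infinite-well eigenfunctions ψ_n = √(2/L) sin(nπx/L) vanish at both walls, giving E_n = n²π²ℏ²/(2mL²).
E_2 = 2² × π² / (2 × 1 × 1.84²) = 5.830.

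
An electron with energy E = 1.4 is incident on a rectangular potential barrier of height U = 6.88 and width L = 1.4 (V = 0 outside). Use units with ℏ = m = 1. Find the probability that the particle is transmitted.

Since E < U the interior solution is evanescent with decay constant κ = √(2m(U − E))/ℏ = 3.311.
κL = 4.635, sinh(κL) = 51.50.
The exact tunnelling result is T⁻¹ = 1 + U² sinh²(κL) / [4E(U − E)] = 4092, so T = 0.000244.

T = 0.000244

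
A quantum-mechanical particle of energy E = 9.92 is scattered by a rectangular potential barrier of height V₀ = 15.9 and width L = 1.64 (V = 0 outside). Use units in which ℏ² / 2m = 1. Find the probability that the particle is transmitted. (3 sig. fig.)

Since E < V₀ the interior solution is evanescent with decay constant κ = √(2m(V₀ − E))/ℏ = 2.445.
κL = 4.010, sinh(κL) = 27.58.
Matching ψ, ψ′ at both faces gives T = [1 + V₀² sinh²(κL) / (4E(V₀ − E))]⁻¹ = 1/811.3 = 0.00123.

T = 0.00123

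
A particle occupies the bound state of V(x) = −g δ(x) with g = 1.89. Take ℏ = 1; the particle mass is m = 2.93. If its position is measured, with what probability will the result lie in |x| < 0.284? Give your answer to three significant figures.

P = 0.957

The normalised bound state is ψ = √κ e^{−κ|x|} with κ = mg/ℏ² = 5.538.
P(|x| < d) = ∫_{−d}^{d} κ e^{−2κ|x|} dx = 1 − e^{−2κd} = 1 − e^{−3.145} = 0.9570.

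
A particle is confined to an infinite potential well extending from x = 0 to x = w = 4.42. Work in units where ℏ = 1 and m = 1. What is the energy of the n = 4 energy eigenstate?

The infinite-well eigenfunctions ψ_n = √(2/w) sin(nπx/w) vanish at both walls, giving E_n = n²π²ℏ²/(2mw²).
E_4 = 4² × π² / (2 × 1 × 4.42²) = 4.042.

E = 4.04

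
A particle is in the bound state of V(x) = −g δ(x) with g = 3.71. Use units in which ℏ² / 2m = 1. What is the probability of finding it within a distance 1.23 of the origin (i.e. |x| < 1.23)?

The normalised bound state is ψ = √κ e^{−κ|x|} with κ = mg/ℏ² = 1.855.
P(|x| < d) = ∫_{−d}^{d} κ e^{−2κ|x|} dx = 1 − e^{−2κd} = 1 − e^{−4.563} = 0.9896.

P = 0.990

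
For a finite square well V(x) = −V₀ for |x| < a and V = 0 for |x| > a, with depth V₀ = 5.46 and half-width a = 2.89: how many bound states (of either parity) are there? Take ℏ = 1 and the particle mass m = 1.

N = 7

The dimensionless depth is z₀ = a√(2mV₀)/ℏ = 2.89 × √(10.92) = 9.550.
A new bound state (alternating even/odd) appears each time z₀ passes a multiple of π/2, so N = ⌊2z₀/π⌋ + 1 = ⌊6.080⌋ + 1 = 7.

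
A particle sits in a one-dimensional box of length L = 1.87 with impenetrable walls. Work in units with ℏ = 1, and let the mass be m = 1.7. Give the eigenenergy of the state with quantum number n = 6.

Requiring ψ(0) = ψ(L) = 0 quantises k = nπ/L, hence E_n = ℏ²k²/2m = n²π²ℏ²/(2mL²).
E_6 = 6² × π² / (2 × 1.7 × 1.87²) = 29.88.

E = 29.9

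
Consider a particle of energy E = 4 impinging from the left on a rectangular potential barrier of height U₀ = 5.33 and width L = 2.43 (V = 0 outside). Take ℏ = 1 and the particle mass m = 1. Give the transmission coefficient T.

E < U₀: inside the barrier ψ ∝ e^{±κx} with κ = √(2m(U₀ − E))/ℏ = 1.631.
κL = 3.963, sinh(κL) = 26.30.
Matching ψ, ψ′ at both faces gives T = [1 + U₀² sinh²(κL) / (4E(U₀ − E))]⁻¹ = 1/924.7 = 0.00108.

T = 0.00108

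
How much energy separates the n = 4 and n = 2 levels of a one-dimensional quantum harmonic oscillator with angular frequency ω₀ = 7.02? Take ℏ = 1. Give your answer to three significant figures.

ΔE = 14.0

E_n = ℏω₀(n + ½), so ΔE = (4 − 2) ℏω₀ = 2 × 7.02 = 14.04.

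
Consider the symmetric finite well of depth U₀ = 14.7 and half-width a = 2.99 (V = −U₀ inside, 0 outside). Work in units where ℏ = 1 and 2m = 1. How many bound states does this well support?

Define the well-strength parameter z₀ = (a/ℏ)√(2mU₀) = 2.99 × √(2·0.5·14.7) = 11.46.
A new bound state (alternating even/odd) appears each time z₀ passes a multiple of π/2, so N = ⌊2z₀/π⌋ + 1 = ⌊7.298⌋ + 1 = 8.

N = 8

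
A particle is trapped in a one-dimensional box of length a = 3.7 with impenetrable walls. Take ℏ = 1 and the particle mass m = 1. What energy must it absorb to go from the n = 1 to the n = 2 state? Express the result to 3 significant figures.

ΔE = 1.08

E_n = n²π²ℏ²/(2ma²), so ΔE = (2² − 1²) π²ℏ²/(2ma²).
ΔE = 3 × π² / (2 × 1 × 3.7²) = 1.081.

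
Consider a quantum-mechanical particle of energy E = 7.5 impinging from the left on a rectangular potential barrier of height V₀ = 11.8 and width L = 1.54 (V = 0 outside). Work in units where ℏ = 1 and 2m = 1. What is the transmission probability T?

Since E < V₀ the interior solution is evanescent with decay constant κ = √(2m(V₀ − E))/ℏ = 2.074.
κL = 3.193, sinh(κL) = 12.17.
The exact tunnelling result is T⁻¹ = 1 + V₀² sinh²(κL) / [4E(V₀ − E)] = 160.7, so T = 0.00622.

T = 0.00622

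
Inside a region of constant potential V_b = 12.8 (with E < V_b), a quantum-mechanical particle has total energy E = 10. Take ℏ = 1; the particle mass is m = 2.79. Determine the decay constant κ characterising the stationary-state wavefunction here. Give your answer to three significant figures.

Since E < V_b the TISE in this region is ψ'' = κ²ψ with κ = √(2m(V_b − E))/ℏ.
κ = √(2 × 2.79 × 2.8) = 3.953.

κ = 3.95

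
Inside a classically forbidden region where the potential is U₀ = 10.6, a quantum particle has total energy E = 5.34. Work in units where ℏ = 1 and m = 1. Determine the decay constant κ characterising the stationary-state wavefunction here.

κ = 3.24

Since E < U₀ the TISE in this region is ψ'' = κ²ψ with κ = √(2m(U₀ − E))/ℏ.
κ = √(2 × 1 × 5.26) = 3.243.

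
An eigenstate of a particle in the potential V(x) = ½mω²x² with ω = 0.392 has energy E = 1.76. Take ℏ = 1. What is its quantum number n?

Invert E_n = (n + ½)ℏω: n = E/ℏω − ½ = 3.990, so n = 4.

n = 4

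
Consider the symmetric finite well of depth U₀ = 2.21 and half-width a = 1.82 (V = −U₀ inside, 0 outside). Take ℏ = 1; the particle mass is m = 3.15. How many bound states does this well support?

The dimensionless depth is z₀ = a√(2mU₀)/ℏ = 1.82 × √(13.92) = 6.791.
The even/odd transcendental equations gain one root per π/2 in z₀, giving N = 1 + ⌊2z₀/π⌋ = 1 + ⌊4.323⌋ = 5.

N = 5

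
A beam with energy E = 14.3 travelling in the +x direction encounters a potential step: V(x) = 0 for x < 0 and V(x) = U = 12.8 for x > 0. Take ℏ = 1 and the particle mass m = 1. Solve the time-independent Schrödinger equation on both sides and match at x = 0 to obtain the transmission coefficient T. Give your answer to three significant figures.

T = 0.739

On each side the TISE gives plane waves with k = √(2m(E − V))/ℏ: k₁ = √(2·1·14.3) = 5.348, k₂ = √(2·1·1.5) = 1.732.
Continuity of ψ and ψ′ at the step yields the reflection amplitude r = (k₁ − k₂)/(k₁ + k₂) = 0.5107; thus R = |r|² = 0.2608, T = 0.7392.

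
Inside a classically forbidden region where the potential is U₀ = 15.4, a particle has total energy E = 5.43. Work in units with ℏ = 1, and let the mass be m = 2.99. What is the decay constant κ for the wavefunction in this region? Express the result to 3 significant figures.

Since E < U₀ the TISE in this region is ψ'' = κ²ψ with κ = √(2m(U₀ − E))/ℏ.
κ = √(2 × 2.99 × 9.97) = 7.721.

κ = 7.72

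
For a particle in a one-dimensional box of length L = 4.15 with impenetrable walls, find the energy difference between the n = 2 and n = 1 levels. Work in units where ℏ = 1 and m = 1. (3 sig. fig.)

E_n = n²π²ℏ²/(2mL²), so ΔE = (2² − 1²) π²ℏ²/(2mL²).
ΔE = 3 × π² / (2 × 1 × 4.15²) = 0.8596.

ΔE = 0.860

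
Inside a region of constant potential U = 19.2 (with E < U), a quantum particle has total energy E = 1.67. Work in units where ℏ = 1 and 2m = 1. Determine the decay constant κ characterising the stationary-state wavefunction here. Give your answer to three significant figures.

Since E < U the TISE in this region is ψ'' = κ²ψ with κ = √(2m(U − E))/ℏ.
κ = √(2 × 0.5 × 17.53) = 4.187.

κ = 4.19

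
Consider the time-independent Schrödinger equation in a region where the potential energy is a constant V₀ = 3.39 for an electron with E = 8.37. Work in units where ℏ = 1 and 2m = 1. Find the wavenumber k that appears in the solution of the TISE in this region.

With E > V₀ the solution is oscillatory, ψ ∝ e^{±ikx} with k = √(2m(E − V₀))/ℏ.
k = √(2 × 0.5 × 4.98) = 2.232.

k = 2.23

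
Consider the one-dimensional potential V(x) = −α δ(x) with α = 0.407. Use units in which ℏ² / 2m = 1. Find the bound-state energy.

E = -0.0414

For x ≠ 0 the bound state is ψ ∝ e^{−κ|x|}; integrating the TISE across the delta gives the cusp condition 2κ = 2mα/ℏ², so κ = 0.2035.
Then E = −ℏ²κ²/(2m) = −mα²/(2ℏ²) = -0.04141.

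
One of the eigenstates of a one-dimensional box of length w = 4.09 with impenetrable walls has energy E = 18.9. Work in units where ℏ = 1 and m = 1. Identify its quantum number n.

n = 8

For an infinite well E_n = n²π²ℏ²/(2mw²), so n = (w/πℏ)√(2mE).
n = (4.09/π) × √(2 × 1 × 18.9) = 8.004 → n = 8.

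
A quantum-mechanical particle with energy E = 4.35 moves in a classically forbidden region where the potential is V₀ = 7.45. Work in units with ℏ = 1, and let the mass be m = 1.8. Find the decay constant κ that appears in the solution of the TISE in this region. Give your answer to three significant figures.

κ = 3.34

Since E < V₀ the TISE in this region is ψ'' = κ²ψ with κ = √(2m(V₀ − E))/ℏ.
κ = √(2 × 1.8 × 3.1) = 3.341.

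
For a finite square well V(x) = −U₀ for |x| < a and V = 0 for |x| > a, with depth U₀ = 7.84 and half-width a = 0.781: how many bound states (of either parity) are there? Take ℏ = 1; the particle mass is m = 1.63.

The dimensionless depth is z₀ = a√(2mU₀)/ℏ = 0.781 × √(25.56) = 3.948.
The even/odd transcendental equations gain one root per π/2 in z₀, giving N = 1 + ⌊2z₀/π⌋ = 1 + ⌊2.514⌋ = 3.

N = 3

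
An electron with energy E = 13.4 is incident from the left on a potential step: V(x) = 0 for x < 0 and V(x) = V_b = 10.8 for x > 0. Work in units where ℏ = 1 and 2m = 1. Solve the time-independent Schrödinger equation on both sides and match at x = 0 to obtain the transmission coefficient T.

T = 0.849

The wavenumbers are k₁ = √(2mE)/ℏ = 3.661 on the left and k₂ = √(2m(E − V_b))/ℏ = 1.612 on the right.
Continuity of ψ and ψ′ at the step yields the reflection amplitude r = (k₁ − k₂)/(k₁ + k₂) = 0.3884; thus R = |r|² = 0.1509, T = 0.8491.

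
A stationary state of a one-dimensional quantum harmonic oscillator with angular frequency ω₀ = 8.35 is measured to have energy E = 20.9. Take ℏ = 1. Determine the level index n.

n = 2

Invert E_n = (n + ½)ℏω₀: n = E/ℏω₀ − ½ = 2.003, so n = 2.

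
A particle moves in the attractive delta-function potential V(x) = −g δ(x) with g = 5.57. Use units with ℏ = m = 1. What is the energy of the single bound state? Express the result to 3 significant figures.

The bound state is ψ(x) = √κ e^{−κ|x|}. The derivative jump ψ'(0⁺) − ψ'(0⁻) = −(2mg/ℏ²)ψ(0) fixes κ = mg/ℏ² = 5.570.
Then E = −ℏ²κ²/(2m) = −mg²/(2ℏ²) = -15.51.

E = -15.5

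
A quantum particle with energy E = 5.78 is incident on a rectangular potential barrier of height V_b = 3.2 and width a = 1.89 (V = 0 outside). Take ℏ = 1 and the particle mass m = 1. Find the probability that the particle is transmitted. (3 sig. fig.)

Above the barrier the interior wavenumber is k₂ = √(2m(E − V_b))/ℏ = 2.272, giving phase k₂a = 4.293.
Matching at both interfaces gives T⁻¹ = 1 + V_b² sin²(k₂a) / [4E(E − V_b)] = 1.143, hence T = 0.875.

T = 0.875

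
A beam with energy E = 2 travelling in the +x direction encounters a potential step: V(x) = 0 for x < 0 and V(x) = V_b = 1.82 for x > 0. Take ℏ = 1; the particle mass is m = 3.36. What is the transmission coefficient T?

On each side the TISE gives plane waves with k = √(2m(E − V))/ℏ: k₁ = √(2·3.36·2) = 3.666, k₂ = √(2·3.36·0.18) = 1.100.
Matching ψ and ψ′ at x = 0 gives r = (k₁ − k₂)/(k₁ + k₂), so R = r² = 0.2899 and T = 1 − R = 0.7101.

T = 0.710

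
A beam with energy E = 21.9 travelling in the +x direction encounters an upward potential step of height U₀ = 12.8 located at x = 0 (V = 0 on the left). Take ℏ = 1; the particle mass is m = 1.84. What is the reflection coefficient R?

R = 0.0467

The wavenumbers are k₁ = √(2mE)/ℏ = 8.977 on the left and k₂ = √(2m(E − U₀))/ℏ = 5.787 on the right.
Continuity of ψ and ψ′ at the step yields the reflection amplitude r = (k₁ − k₂)/(k₁ + k₂) = 0.2161; thus R = |r|² = 0.04670, T = 0.9533.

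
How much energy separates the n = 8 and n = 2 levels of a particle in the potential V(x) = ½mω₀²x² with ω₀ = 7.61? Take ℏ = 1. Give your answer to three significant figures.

E_n = ℏω₀(n + ½), so ΔE = (8 − 2) ℏω₀ = 6 × 7.61 = 45.66.

ΔE = 45.7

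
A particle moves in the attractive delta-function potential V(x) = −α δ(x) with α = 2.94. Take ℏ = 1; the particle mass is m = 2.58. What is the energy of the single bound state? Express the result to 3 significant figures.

The bound state is ψ(x) = √κ e^{−κ|x|}. The derivative jump ψ'(0⁺) − ψ'(0⁻) = −(2mα/ℏ²)ψ(0) fixes κ = mα/ℏ² = 7.585.
Then E = −ℏ²κ²/(2m) = −mα²/(2ℏ²) = -11.15.

E = -11.2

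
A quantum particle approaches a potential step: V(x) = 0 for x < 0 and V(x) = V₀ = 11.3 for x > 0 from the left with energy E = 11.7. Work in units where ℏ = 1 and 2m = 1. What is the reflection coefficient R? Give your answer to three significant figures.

The wavenumbers are k₁ = √(2mE)/ℏ = 3.421 on the left and k₂ = √(2m(E − V₀))/ℏ = 0.6325 on the right.
Matching ψ and ψ′ at x = 0 gives r = (k₁ − k₂)/(k₁ + k₂), so R = r² = 0.4732 and T = 1 − R = 0.5268.

R = 0.473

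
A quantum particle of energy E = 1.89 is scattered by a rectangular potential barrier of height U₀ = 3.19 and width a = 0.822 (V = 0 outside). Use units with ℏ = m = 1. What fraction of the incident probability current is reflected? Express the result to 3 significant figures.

R = 0.760

Since E < U₀ the interior solution is evanescent with decay constant κ = √(2m(U₀ − E))/ℏ = 1.612.
κa = 1.325, sinh(κa) = 1.749.
Matching ψ, ψ′ at both faces gives T = [1 + U₀² sinh²(κa) / (4E(U₀ − E))]⁻¹ = 1/4.168 = 0.240.
R = 1 − T = 0.760.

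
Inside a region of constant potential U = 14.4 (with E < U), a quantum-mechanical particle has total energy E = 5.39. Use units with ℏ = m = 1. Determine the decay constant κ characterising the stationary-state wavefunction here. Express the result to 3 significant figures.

κ = 4.24

Since E < U the TISE in this region is ψ'' = κ²ψ with κ = √(2m(U − E))/ℏ.
κ = √(2 × 1 × 9.01) = 4.245.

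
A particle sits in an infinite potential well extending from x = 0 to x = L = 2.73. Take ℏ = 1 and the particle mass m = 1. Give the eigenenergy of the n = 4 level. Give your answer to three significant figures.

E = 10.6

Requiring ψ(0) = ψ(L) = 0 quantises k = nπ/L, hence E_n = ℏ²k²/2m = n²π²ℏ²/(2mL²).
E_4 = 4² × π² / (2 × 1 × 2.73²) = 10.59.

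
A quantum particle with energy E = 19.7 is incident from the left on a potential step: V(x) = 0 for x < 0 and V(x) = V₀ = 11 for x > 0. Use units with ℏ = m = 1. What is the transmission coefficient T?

The wavenumbers are k₁ = √(2mE)/ℏ = 6.277 on the left and k₂ = √(2m(E − V₀))/ℏ = 4.171 on the right.
Continuity of ψ and ψ′ at the step yields the reflection amplitude r = (k₁ − k₂)/(k₁ + k₂) = 0.2015; thus R = |r|² = 0.04061, T = 0.9594.

T = 0.959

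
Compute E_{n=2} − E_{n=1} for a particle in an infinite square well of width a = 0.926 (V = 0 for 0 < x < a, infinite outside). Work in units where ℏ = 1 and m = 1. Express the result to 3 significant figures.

E_n = n²π²ℏ²/(2ma²), so ΔE = (2² − 1²) π²ℏ²/(2ma²).
ΔE = 3 × π² / (2 × 1 × 0.926²) = 17.27.

ΔE = 17.3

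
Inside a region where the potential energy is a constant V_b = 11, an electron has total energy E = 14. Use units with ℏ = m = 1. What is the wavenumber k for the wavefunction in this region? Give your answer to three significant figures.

With E > V_b the solution is oscillatory, ψ ∝ e^{±ikx} with k = √(2m(E − V_b))/ℏ.
k = √(2 × 1 × 3) = 2.449.

k = 2.45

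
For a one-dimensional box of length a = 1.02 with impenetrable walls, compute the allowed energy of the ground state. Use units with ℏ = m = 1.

E = 4.74

The infinite-well eigenfunctions ψ_n = √(2/a) sin(nπx/a) vanish at both walls, giving E_n = n²π²ℏ²/(2ma²).
E_1 = 1² × π² / (2 × 1 × 1.02²) = 4.743.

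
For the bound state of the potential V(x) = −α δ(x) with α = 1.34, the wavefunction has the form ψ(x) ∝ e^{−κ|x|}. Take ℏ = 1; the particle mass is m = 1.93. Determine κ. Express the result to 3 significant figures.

κ = 2.59

Integrating the TISE across x = 0 gives the cusp condition ψ'(0⁺) − ψ'(0⁻) = −(2mα/ℏ²)ψ(0).
With ψ ∝ e^{−κ|x|} this yields −2κ = −2mα/ℏ², so κ = mα/ℏ² = 2.586.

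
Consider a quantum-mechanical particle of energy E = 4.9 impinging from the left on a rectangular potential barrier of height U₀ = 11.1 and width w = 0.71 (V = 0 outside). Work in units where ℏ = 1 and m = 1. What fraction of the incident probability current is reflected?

Since E < U₀ the interior solution is evanescent with decay constant κ = √(2m(U₀ − E))/ℏ = 3.521.
κw = 2.500, sinh(κw) = 6.051.
The exact tunnelling result is T⁻¹ = 1 + U₀² sinh²(κw) / [4E(U₀ − E)] = 38.13, so T = 0.0262.
R = 1 − T = 0.974.

R = 0.974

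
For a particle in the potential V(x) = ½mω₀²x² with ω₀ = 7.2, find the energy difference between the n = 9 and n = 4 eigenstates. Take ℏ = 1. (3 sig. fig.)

E_n = ℏω₀(n + ½), so ΔE = (9 − 4) ℏω₀ = 5 × 7.2 = 36.00.

ΔE = 36.0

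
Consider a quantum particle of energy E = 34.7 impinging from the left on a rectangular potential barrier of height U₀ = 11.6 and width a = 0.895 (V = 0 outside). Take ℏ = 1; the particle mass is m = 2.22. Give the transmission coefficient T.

E > U₀: inside the barrier k₂ = √(2m(E − U₀))/ℏ = 10.13, k₂a = 9.064.
Matching at both interfaces gives T⁻¹ = 1 + U₀² sin²(k₂a) / [4E(E − U₀)] = 1.005, hence T = 0.995.

T = 0.995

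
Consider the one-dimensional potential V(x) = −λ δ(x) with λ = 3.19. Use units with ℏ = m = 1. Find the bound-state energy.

E = -5.09

The bound state is ψ(x) = √κ e^{−κ|x|}. The derivative jump ψ'(0⁺) − ψ'(0⁻) = −(2mλ/ℏ²)ψ(0) fixes κ = mλ/ℏ² = 3.190.
Then E = −ℏ²κ²/(2m) = −mλ²/(2ℏ²) = -5.088.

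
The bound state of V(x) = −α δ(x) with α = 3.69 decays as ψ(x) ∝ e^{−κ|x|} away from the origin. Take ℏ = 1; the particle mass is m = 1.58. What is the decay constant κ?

Integrate −(ℏ²/2m)ψ'' − αδ(x)ψ = Eψ from −ε to +ε: the ψ'' term gives ψ'(0⁺) − ψ'(0⁻) and the δ term gives −(2mα/ℏ²)ψ(0).
With ψ ∝ e^{−κ|x|} this yields −2κ = −2mα/ℏ², so κ = mα/ℏ² = 5.830.

κ = 5.83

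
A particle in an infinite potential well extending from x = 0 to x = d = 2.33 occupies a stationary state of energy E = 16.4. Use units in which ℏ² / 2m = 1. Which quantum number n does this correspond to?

From E_n = n²π²ℏ²/(2md²) invert to n = √(2md²E)/(πℏ).
n = (2.33/π) × √(2 × 0.5 × 16.4) = 3.004 → n = 3.

n = 3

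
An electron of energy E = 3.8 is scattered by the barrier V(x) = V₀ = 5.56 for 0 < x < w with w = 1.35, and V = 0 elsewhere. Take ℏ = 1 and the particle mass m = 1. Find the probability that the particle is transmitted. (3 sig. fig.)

E < V₀: inside the barrier ψ ∝ e^{±κx} with κ = √(2m(V₀ − E))/ℏ = 1.876.
κw = 2.533, sinh(κw) = 6.255.
Matching ψ, ψ′ at both faces gives T = [1 + V₀² sinh²(κw) / (4E(V₀ − E))]⁻¹ = 1/46.21 = 0.0216.

T = 0.0216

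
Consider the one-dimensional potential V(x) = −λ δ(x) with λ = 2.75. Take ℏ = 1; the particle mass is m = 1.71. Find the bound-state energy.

E = -6.47

The bound state is ψ(x) = √κ e^{−κ|x|}. The derivative jump ψ'(0⁺) − ψ'(0⁻) = −(2mλ/ℏ²)ψ(0) fixes κ = mλ/ℏ² = 4.703.
Then E = −ℏ²κ²/(2m) = −mλ²/(2ℏ²) = -6.466.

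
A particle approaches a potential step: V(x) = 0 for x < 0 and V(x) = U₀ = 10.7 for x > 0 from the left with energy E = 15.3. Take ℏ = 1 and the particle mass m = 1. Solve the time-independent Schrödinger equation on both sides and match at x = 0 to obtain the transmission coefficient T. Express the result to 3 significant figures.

On each side the TISE gives plane waves with k = √(2m(E − V))/ℏ: k₁ = √(2·1·15.3) = 5.532, k₂ = √(2·1·4.6) = 3.033.
Continuity of ψ and ψ′ at the step yields the reflection amplitude r = (k₁ − k₂)/(k₁ + k₂) = 0.2917; thus R = |r|² = 0.08510, T = 0.9149.

T = 0.915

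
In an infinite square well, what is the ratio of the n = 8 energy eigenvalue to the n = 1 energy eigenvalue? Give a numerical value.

64

E_n = n²π²ℏ²/(2mL²) so the ratio is n₂²/n₁² = 64/1 = 64.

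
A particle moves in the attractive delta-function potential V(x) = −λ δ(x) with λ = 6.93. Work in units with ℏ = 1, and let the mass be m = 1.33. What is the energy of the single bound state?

For x ≠ 0 the bound state is ψ ∝ e^{−κ|x|}; integrating the TISE across the delta gives the cusp condition 2κ = 2mλ/ℏ², so κ = 9.217.
Then E = −ℏ²κ²/(2m) = −mλ²/(2ℏ²) = -31.94.

E = -31.9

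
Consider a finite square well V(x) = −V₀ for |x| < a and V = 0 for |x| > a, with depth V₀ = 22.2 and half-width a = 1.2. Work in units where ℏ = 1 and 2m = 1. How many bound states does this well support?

N = 4

Define the well-strength parameter z₀ = (a/ℏ)√(2mV₀) = 1.2 × √(2·0.5·22.2) = 5.654.
The even/odd transcendental equations gain one root per π/2 in z₀, giving N = 1 + ⌊2z₀/π⌋ = 1 + ⌊3.599⌋ = 4.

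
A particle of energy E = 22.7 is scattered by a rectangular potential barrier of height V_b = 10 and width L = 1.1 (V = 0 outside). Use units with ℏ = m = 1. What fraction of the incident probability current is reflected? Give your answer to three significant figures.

R = 0.0379

E > V_b: inside the barrier k₂ = √(2m(E − V_b))/ℏ = 5.040, k₂L = 5.544.
Matching at both interfaces gives T⁻¹ = 1 + V_b² sin²(k₂L) / [4E(E − V_b)] = 1.039, hence T = 0.962.
R = 1 − T = 0.0379.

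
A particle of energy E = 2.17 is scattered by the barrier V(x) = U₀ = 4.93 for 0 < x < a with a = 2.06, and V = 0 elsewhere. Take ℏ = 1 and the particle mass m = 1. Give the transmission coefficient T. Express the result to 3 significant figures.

T = 0.000247

Since E < U₀ the interior solution is evanescent with decay constant κ = √(2m(U₀ − E))/ℏ = 2.349.
κa = 4.840, sinh(κa) = 63.22.
Matching ψ, ψ′ at both faces gives T = [1 + U₀² sinh²(κa) / (4E(U₀ − E))]⁻¹ = 1/4056 = 0.000247.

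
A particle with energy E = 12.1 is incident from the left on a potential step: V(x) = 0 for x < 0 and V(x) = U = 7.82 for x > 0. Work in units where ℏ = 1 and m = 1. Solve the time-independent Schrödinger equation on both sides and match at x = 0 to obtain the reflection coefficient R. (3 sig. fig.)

R = 0.0646

The wavenumbers are k₁ = √(2mE)/ℏ = 4.919 on the left and k₂ = √(2m(E − U))/ℏ = 2.926 on the right.
Continuity of ψ and ψ′ at the step yields the reflection amplitude r = (k₁ − k₂)/(k₁ + k₂) = 0.2541; thus R = |r|² = 0.06458, T = 0.9354.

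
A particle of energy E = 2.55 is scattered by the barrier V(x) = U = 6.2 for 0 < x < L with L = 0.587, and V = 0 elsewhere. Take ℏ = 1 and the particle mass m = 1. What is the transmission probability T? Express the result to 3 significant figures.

T = 0.150

E < U: inside the barrier ψ ∝ e^{±κx} with κ = √(2m(U − E))/ℏ = 2.702.
κL = 1.586, sinh(κL) = 2.340.
The exact tunnelling result is T⁻¹ = 1 + U² sinh²(κL) / [4E(U − E)] = 6.652, so T = 0.150.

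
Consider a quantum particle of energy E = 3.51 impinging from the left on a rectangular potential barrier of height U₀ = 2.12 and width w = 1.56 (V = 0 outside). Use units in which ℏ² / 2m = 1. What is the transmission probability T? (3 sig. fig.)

Above the barrier the interior wavenumber is k₂ = √(2m(E − U₀))/ℏ = 1.179, giving phase k₂w = 1.839.
Matching at both interfaces gives T⁻¹ = 1 + U₀² sin²(k₂w) / [4E(E − U₀)] = 1.214, hence T = 0.824.

T = 0.824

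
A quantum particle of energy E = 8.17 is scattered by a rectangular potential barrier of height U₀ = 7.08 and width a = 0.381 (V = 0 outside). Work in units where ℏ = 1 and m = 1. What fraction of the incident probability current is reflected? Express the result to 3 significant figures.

R = 0.286

Above the barrier the interior wavenumber is k₂ = √(2m(E − U₀))/ℏ = 1.476, giving phase k₂a = 0.5625.
T = [1 + U₀² sin²(k₂a) / (4E(E − U₀))]⁻¹ = 1/1.400 = 0.714.
R = 1 − T = 0.286.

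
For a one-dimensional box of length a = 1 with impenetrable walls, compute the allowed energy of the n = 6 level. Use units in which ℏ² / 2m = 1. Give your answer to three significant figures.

E = 355

Requiring ψ(0) = ψ(a) = 0 quantises k = nπ/a, hence E_n = ℏ²k²/2m = n²π²ℏ²/(2ma²).
E_6 = 6² × π² / (2 × 0.5 × 1²) = 355.3.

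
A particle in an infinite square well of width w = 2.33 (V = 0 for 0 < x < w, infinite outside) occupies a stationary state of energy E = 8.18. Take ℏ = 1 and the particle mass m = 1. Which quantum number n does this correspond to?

n = 3

For an infinite well E_n = n²π²ℏ²/(2mw²), so n = (w/πℏ)√(2mE).
n = (2.33/π) × √(2 × 1 × 8.18) = 3.000 → n = 3.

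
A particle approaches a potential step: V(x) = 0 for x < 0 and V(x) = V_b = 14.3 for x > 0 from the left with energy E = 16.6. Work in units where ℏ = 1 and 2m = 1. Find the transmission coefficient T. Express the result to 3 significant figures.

The wavenumbers are k₁ = √(2mE)/ℏ = 4.074 on the left and k₂ = √(2m(E − V_b))/ℏ = 1.517 on the right.
Continuity of ψ and ψ′ at the step yields the reflection amplitude r = (k₁ − k₂)/(k₁ + k₂) = 0.4575; thus R = |r|² = 0.2093, T = 0.7907.

T = 0.791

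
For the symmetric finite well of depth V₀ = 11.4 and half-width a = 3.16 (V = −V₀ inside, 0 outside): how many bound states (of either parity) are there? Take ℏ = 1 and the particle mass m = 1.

N = 10

The dimensionless depth is z₀ = a√(2mV₀)/ℏ = 3.16 × √(22.80) = 15.09.
The even/odd transcendental equations gain one root per π/2 in z₀, giving N = 1 + ⌊2z₀/π⌋ = 1 + ⌊9.606⌋ = 10.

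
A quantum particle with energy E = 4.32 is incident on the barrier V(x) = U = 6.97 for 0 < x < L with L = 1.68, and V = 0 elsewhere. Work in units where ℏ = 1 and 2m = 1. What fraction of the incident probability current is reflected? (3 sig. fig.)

E < U: inside the barrier ψ ∝ e^{±κx} with κ = √(2m(U − E))/ℏ = 1.628.
κL = 2.735, sinh(κL) = 7.671.
The exact tunnelling result is T⁻¹ = 1 + U² sinh²(κL) / [4E(U − E)] = 63.43, so T = 0.0158.
R = 1 − T = 0.984.

R = 0.984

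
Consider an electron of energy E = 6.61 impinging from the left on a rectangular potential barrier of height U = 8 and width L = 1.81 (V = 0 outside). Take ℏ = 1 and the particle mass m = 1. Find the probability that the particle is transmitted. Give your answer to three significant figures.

Since E < U the interior solution is evanescent with decay constant κ = √(2m(U − E))/ℏ = 1.667.
κL = 3.018, sinh(κL) = 10.20.
Matching ψ, ψ′ at both faces gives T = [1 + U² sinh²(κL) / (4E(U − E))]⁻¹ = 1/182.2 = 0.00549.

T = 0.00549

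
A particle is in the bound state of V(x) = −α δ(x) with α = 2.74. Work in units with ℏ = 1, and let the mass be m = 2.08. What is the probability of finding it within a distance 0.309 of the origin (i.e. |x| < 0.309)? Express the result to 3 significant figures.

P = 0.970

The normalised bound state is ψ = √κ e^{−κ|x|} with κ = mα/ℏ² = 5.699.
P(|x| < d) = ∫_{−d}^{d} κ e^{−2κ|x|} dx = 1 − e^{−2κd} = 1 − e^{−3.522} = 0.9705.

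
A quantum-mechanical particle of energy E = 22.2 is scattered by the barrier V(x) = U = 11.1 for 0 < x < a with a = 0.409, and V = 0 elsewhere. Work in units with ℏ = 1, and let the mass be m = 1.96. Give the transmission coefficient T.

T = 0.977

E > U: inside the barrier k₂ = √(2m(E − U))/ℏ = 6.596, k₂a = 2.698.
Matching at both interfaces gives T⁻¹ = 1 + U² sin²(k₂a) / [4E(E − U)] = 1.023, hence T = 0.977.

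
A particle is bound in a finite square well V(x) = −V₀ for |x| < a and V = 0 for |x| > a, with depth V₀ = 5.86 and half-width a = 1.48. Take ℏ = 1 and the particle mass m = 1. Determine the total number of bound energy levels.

The dimensionless depth is z₀ = a√(2mV₀)/ℏ = 1.48 × √(11.72) = 5.067.
A new bound state (alternating even/odd) appears each time z₀ passes a multiple of π/2, so N = ⌊2z₀/π⌋ + 1 = ⌊3.226⌋ + 1 = 4.

N = 4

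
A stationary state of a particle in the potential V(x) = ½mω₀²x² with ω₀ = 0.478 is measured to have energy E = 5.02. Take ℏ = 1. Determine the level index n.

n = 10

E_n = ℏω₀(n + ½) ⇒ n = E/(ℏω₀) − ½ = 5.02/0.478 − 0.5 = 10.002 → n = 10.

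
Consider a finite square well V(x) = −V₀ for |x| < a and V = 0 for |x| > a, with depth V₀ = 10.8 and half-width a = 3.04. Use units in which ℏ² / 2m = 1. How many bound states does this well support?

N = 7

The dimensionless depth is z₀ = a√(2mV₀)/ℏ = 3.04 × √(10.80) = 9.990.
The even/odd transcendental equations gain one root per π/2 in z₀, giving N = 1 + ⌊2z₀/π⌋ = 1 + ⌊6.360⌋ = 7.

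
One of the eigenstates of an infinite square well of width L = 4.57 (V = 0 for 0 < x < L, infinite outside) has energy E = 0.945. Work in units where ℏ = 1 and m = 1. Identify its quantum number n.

For an infinite well E_n = n²π²ℏ²/(2mL²), so n = (L/πℏ)√(2mE).
n = (4.57/π) × √(2 × 1 × 0.945) = 2.000 → n = 2.

n = 2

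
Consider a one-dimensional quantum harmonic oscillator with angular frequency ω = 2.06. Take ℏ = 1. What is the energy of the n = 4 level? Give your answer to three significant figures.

E = 9.27

Using E_n = (n + ½)ℏω: E_4 = 4.5 × 2.06 = 9.270.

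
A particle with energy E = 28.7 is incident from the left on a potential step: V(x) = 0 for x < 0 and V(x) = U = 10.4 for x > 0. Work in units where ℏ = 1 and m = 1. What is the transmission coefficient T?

T = 0.987

On each side the TISE gives plane waves with k = √(2m(E − V))/ℏ: k₁ = √(2·1·28.7) = 7.576, k₂ = √(2·1·18.3) = 6.050.
Matching ψ and ψ′ at x = 0 gives r = (k₁ − k₂)/(k₁ + k₂), so R = r² = 0.01255 and T = 1 − R = 0.9874.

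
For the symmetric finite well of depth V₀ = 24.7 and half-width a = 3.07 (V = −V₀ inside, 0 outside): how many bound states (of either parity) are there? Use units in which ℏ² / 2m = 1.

Define the well-strength parameter z₀ = (a/ℏ)√(2mV₀) = 3.07 × √(2·0.5·24.7) = 15.26.
A new bound state (alternating even/odd) appears each time z₀ passes a multiple of π/2, so N = ⌊2z₀/π⌋ + 1 = ⌊9.713⌋ + 1 = 10.

N = 10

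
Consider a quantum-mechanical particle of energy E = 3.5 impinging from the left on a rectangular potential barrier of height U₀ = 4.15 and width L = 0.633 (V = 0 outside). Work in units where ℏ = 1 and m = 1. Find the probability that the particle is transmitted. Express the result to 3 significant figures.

T = 0.461

E < U₀: inside the barrier ψ ∝ e^{±κx} with κ = √(2m(U₀ − E))/ℏ = 1.140.
κL = 0.7217, sinh(κL) = 0.7860.
The exact tunnelling result is T⁻¹ = 1 + U₀² sinh²(κL) / [4E(U₀ − E)] = 2.169, so T = 0.461.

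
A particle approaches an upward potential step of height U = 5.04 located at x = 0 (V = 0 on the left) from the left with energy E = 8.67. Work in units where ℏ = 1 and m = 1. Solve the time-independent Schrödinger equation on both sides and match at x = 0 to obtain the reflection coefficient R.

On each side the TISE gives plane waves with k = √(2m(E − V))/ℏ: k₁ = √(2·1·8.67) = 4.164, k₂ = √(2·1·3.63) = 2.694.
Continuity of ψ and ψ′ at the step yields the reflection amplitude r = (k₁ − k₂)/(k₁ + k₂) = 0.2143; thus R = |r|² = 0.04592, T = 0.9541.

R = 0.0459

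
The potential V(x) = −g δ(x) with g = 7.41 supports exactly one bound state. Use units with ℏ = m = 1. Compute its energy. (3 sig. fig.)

E = -27.5

The bound state is ψ(x) = √κ e^{−κ|x|}. The derivative jump ψ'(0⁺) − ψ'(0⁻) = −(2mg/ℏ²)ψ(0) fixes κ = mg/ℏ² = 7.410.
Then E = −ℏ²κ²/(2m) = −mg²/(2ℏ²) = -27.45.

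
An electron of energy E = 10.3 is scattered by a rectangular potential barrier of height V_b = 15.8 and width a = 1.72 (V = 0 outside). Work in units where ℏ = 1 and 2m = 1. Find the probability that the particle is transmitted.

T = 0.00114

E < V_b: inside the barrier ψ ∝ e^{±κx} with κ = √(2m(V_b − E))/ℏ = 2.345.
κa = 4.034, sinh(κa) = 28.23.
Matching ψ, ψ′ at both faces gives T = [1 + V_b² sinh²(κa) / (4E(V_b − E))]⁻¹ = 1/878.8 = 0.00114.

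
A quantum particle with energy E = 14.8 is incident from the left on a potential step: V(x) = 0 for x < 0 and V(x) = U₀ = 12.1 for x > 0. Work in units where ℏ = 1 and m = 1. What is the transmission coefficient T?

On each side the TISE gives plane waves with k = √(2m(E − V))/ℏ: k₁ = √(2·1·14.8) = 5.441, k₂ = √(2·1·2.7) = 2.324.
Continuity of ψ and ψ′ at the step yields the reflection amplitude r = (k₁ − k₂)/(k₁ + k₂) = 0.4014; thus R = |r|² = 0.1611, T = 0.8389.

T = 0.839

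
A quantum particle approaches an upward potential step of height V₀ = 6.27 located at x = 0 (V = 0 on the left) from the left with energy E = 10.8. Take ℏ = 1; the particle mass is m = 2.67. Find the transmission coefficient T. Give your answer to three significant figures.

The wavenumbers are k₁ = √(2mE)/ℏ = 7.594 on the left and k₂ = √(2m(E − V₀))/ℏ = 4.918 on the right.
Continuity of ψ and ψ′ at the step yields the reflection amplitude r = (k₁ − k₂)/(k₁ + k₂) = 0.2139; thus R = |r|² = 0.04573, T = 0.9543.

T = 0.954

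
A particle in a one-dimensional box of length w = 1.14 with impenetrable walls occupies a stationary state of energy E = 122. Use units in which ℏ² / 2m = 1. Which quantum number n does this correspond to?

n = 4

From E_n = n²π²ℏ²/(2mw²) invert to n = √(2mw²E)/(πℏ).
n = (1.14/π) × √(2 × 0.5 × 122) = 4.008 → n = 4.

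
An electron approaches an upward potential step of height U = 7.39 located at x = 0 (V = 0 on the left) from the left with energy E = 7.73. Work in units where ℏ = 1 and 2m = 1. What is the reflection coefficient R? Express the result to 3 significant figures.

The wavenumbers are k₁ = √(2mE)/ℏ = 2.780 on the left and k₂ = √(2m(E − U))/ℏ = 0.5831 on the right.
Matching ψ and ψ′ at x = 0 gives r = (k₁ − k₂)/(k₁ + k₂), so R = r² = 0.4268 and T = 1 − R = 0.5732.

R = 0.427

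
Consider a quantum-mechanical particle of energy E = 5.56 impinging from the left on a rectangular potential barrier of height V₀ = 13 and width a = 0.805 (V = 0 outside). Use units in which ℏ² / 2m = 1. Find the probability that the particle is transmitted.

T = 0.0474

Since E < V₀ the interior solution is evanescent with decay constant κ = √(2m(V₀ − E))/ℏ = 2.728.
κa = 2.196, sinh(κa) = 4.438.
Matching ψ, ψ′ at both faces gives T = [1 + V₀² sinh²(κa) / (4E(V₀ − E))]⁻¹ = 1/21.11 = 0.0474.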